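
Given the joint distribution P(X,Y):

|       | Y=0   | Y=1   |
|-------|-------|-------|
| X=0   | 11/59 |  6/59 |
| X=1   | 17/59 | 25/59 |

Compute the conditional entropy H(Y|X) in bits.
0.9630 bits

H(Y|X) = H(X,Y) - H(X)

H(X,Y) = -Σ_{x,y} P(x,y) log₂ P(x,y). Per-cell terms -P(x,y)·log₂P(x,y):
  X=0: 0.45179, 0.33536
  X=1: 0.51726, 0.52491
Sum of the 4 terms: H(X,Y) = 1.8293 bits

Marginal of X (row sums):
  P(X=0) = 11/59 + 6/59 = 17/59
  P(X=1) = 17/59 + 25/59 = 42/59
H(X) = -[(17/59)·log₂(17/59) + (42/59)·log₂(42/59)]
  = 0.51726 + 0.34905 = 0.8663 bits

H(Y|X) = H(X,Y) - H(X) = 1.8293 - 0.8663 = 0.9630 bits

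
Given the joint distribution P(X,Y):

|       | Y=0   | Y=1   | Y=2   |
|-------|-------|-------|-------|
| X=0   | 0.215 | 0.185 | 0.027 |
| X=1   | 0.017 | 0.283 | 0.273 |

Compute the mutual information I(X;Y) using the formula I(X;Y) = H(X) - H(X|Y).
0.3128 bits

I(X;Y) = H(X) - H(X|Y)

Marginal of X (row sums):
  P(X=0) = 0.215 + 0.185 + 0.027 = 0.427
  P(X=1) = 0.017 + 0.283 + 0.273 = 0.573
H(X) = -[0.427·log₂(0.427) + 0.573·log₂(0.573)]
  = 0.524224 + 0.460344 = 0.98457 bits

Marginal of Y (column sums):
  P(Y=0) = 0.215 + 0.017 = 0.232
  P(Y=1) = 0.185 + 0.283 = 0.468
  P(Y=2) = 0.027 + 0.273 = 0.300
H(X|Y) = Σ_y P(y)·H(X|Y=y):
  Y=0: P(Y=0) = 0.232, P(X|Y=0) = (215/232, 17/232) → H(X|Y=0) = 0.378031
  Y=1: P(Y=1) = 0.468, P(X|Y=1) = (185/468, 283/468) → H(X|Y=1) = 0.968134
  Y=2: P(Y=2) = 0.300, P(X|Y=2) = (9/100, 91/100) → H(X|Y=2) = 0.436470
H(X|Y) = 0.232·0.378031 + 0.468·0.968134 + 0.300·0.436470 = 0.67173 bits

I(X;Y) = H(X) - H(X|Y) = 0.98457 - 0.67173 = 0.3128 bits

Cross-check via I(X;Y) = H(X) + H(Y) - H(X,Y): computing H(Y) from the column sums and H(X,Y) from the 6 cells in the same way gives H(Y) = 1.52276 bits and H(X,Y) = 2.19449 bits, so
I(X;Y) = 0.98457 + 1.52276 - 2.19449 = 0.3128 bits ✓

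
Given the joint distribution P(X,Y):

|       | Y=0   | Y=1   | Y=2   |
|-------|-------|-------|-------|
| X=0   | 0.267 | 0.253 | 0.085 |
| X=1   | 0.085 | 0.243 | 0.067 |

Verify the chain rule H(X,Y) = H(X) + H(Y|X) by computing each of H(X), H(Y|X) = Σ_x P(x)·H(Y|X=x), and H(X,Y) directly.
H(X) = 0.9680 bits, H(Y|X) = 1.4042 bits, H(X,Y) = 2.3721 bits

Marginal of X (row sums):
  P(X=0) = 0.267 + 0.253 + 0.085 = 0.605
  P(X=1) = 0.085 + 0.243 + 0.067 = 0.395
H(X) = -[0.605·log₂(0.605) + 0.395·log₂(0.395)]
  = 0.438621 + 0.529330 = 0.9680 bits

H(Y|X) = Σ_x P(x)·H(Y|X=x):
  X=0: P(X=0) = 0.605, P(Y|X=0) = (267/605, 23/55, 17/121) → H(Y|X=0) = 1.444591
  X=1: P(X=1) = 0.395, P(Y|X=1) = (17/79, 243/395, 67/395) → H(Y|X=1) = 1.342277
H(Y|X) = 0.605·1.444591 + 0.395·1.342277 = 1.4042 bits

H(X,Y) = -Σ_{x,y} P(x,y) log₂ P(x,y). Per-cell terms -P(x,y)·log₂P(x,y):
  X=0: 0.508659, 0.501646, 0.302293
  X=1: 0.302293, 0.495956, 0.261280
Sum of the 6 terms: H(X,Y) = 2.3721 bits

Chain rule check:
  H(X) + H(Y|X) = 0.9680 + 1.4042 = 2.3722 bits
  H(X,Y) = 2.3721 bits
✓ Chain rule verified (Δ = 0.0001 is 4-dp rounding noise: each of the three values was rounded independently).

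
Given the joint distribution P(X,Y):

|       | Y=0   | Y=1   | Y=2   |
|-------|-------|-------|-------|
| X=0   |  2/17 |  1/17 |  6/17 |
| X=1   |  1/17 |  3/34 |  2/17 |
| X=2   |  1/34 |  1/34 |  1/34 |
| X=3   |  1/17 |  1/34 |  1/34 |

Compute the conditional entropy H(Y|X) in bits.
1.3697 bits

H(Y|X) = H(X,Y) - H(X)

H(X,Y) = -Σ_{x,y} P(x,y) log₂ P(x,y). Per-cell terms -P(x,y)·log₂P(x,y):
  X=0: 0.36323, 0.24044, 0.53029
  X=1: 0.24044, 0.30904, 0.36323
  X=2: 0.14963, 0.14963, 0.14963
  X=3: 0.24044, 0.14963, 0.14963
Sum of the 12 terms: H(X,Y) = 3.0353 bits

Marginal of X (row sums):
  P(X=0) = 2/17 + 1/17 + 6/17 = 9/17
  P(X=1) = 1/17 + 3/34 + 2/17 = 9/34
  P(X=2) = 1/34 + 1/34 + 1/34 = 3/34
  P(X=3) = 1/17 + 1/34 + 1/34 = 2/17
H(X) = -[(9/17)·log₂(9/17) + (9/34)·log₂(9/34) + (3/34)·log₂(3/34) + (2/17)·log₂(2/17)]
  = 0.48576 + 0.50758 + 0.30904 + 0.36323 = 1.6656 bits

H(Y|X) = H(X,Y) - H(X) = 3.0353 - 1.6656 = 1.3697 bits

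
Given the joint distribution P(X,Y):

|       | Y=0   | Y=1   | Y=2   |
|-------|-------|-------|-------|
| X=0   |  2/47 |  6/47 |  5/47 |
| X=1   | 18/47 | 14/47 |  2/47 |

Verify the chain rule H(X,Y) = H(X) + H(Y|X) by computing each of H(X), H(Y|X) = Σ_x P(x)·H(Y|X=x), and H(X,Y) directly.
H(X) = 0.8508 bits, H(Y|X) = 1.3106 bits, H(X,Y) = 2.1614 bits

Marginal of X (row sums):
  P(X=0) = 2/47 + 6/47 + 5/47 = 13/47
  P(X=1) = 18/47 + 14/47 + 2/47 = 34/47
H(X) = -[(13/47)·log₂(13/47) + (34/47)·log₂(34/47)]
  = 0.51285 + 0.33792 = 0.8508 bits

H(Y|X) = Σ_x P(x)·H(Y|X=x):
  X=0: P(X=0) = 13/47, P(Y|X=0) = (2/13, 6/13, 5/13) → H(Y|X=0) = 1.46048
  X=1: P(X=1) = 34/47, P(Y|X=1) = (9/17, 7/17, 1/17) → H(Y|X=1) = 1.25330
H(Y|X) = (13/47)·1.46048 + (34/47)·1.25330 = 1.3106 bits

H(X,Y) = -Σ_{x,y} P(x,y) log₂ P(x,y). Per-cell terms -P(x,y)·log₂P(x,y):
  X=0: 0.19381, 0.37910, 0.34390
  X=1: 0.53030, 0.52045, 0.19381
Sum of the 6 terms: H(X,Y) = 2.1614 bits

Chain rule check:
  H(X) + H(Y|X) = 0.8508 + 1.3106 = 2.1614 bits
  H(X,Y) = 2.1614 bits
✓ Chain rule verified.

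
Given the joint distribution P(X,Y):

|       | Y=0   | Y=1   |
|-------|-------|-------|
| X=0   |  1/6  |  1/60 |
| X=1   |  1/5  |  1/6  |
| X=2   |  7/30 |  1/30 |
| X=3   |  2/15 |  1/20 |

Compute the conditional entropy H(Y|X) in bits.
0.7450 bits

H(Y|X) = H(X,Y) - H(X)

H(X,Y) = -Σ_{x,y} P(x,y) log₂ P(x,y). Per-cell terms -P(x,y)·log₂P(x,y):
  X=0: 0.4308, 0.0984
  X=1: 0.4644, 0.4308
  X=2: 0.4899, 0.1636
  X=3: 0.3876, 0.2161
Sum of the 8 terms: H(X,Y) = 2.6816 bits

Marginal of X (row sums):
  P(X=0) = 1/6 + 1/60 = 11/60
  P(X=1) = 1/5 + 1/6 = 11/30
  P(X=2) = 7/30 + 1/30 = 4/15
  P(X=3) = 2/15 + 1/20 = 11/60
H(X) = -[(11/60)·log₂(11/60) + (11/30)·log₂(11/30) + (4/15)·log₂(4/15) + (11/60)·log₂(11/60)]
  = 0.4487 + 0.5307 + 0.5085 + 0.4487 = 1.9366 bits

H(Y|X) = H(X,Y) - H(X) = 2.6816 - 1.9366 = 0.7450 bits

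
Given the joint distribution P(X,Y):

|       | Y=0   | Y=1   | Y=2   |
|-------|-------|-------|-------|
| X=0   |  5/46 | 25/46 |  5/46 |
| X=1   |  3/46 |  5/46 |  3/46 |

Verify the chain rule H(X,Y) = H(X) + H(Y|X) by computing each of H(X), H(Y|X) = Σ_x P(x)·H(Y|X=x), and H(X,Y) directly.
H(X) = 0.7936 bits, H(Y|X) = 1.2423 bits, H(X,Y) = 2.0358 bits

Marginal of X (row sums):
  P(X=0) = 5/46 + 25/46 + 5/46 = 35/46
  P(X=1) = 3/46 + 5/46 + 3/46 = 11/46
H(X) = -[(35/46)·log₂(35/46) + (11/46)·log₂(11/46)]
  = 0.299995 + 0.493596 = 0.7936 bits

H(Y|X) = Σ_x P(x)·H(Y|X=x):
  X=0: P(X=0) = 35/46, P(Y|X=0) = (1/7, 5/7, 1/7) → H(Y|X=0) = 1.148835
  X=1: P(X=1) = 11/46, P(Y|X=1) = (3/11, 5/11, 3/11) → H(Y|X=1) = 1.539485
H(Y|X) = (35/46)·1.148835 + (11/46)·1.539485 = 1.2423 bits

H(X,Y) = -Σ_{x,y} P(x,y) log₂ P(x,y). Per-cell terms -P(x,y)·log₂P(x,y):
  X=0: 0.348004, 0.478101, 0.348004
  X=1: 0.256865, 0.348004, 0.256865
Sum of the 6 terms: H(X,Y) = 2.0358 bits

Chain rule check:
  H(X) + H(Y|X) = 0.7936 + 1.2423 = 2.0359 bits
  H(X,Y) = 2.0358 bits
✓ Chain rule verified (Δ = 0.0001 is 4-dp rounding noise: each of the three values was rounded independently).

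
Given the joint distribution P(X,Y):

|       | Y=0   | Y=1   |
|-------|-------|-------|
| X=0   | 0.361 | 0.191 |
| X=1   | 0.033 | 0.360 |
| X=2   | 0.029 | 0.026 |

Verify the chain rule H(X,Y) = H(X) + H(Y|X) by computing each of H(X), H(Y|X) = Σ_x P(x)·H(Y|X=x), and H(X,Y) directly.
H(X) = 1.2329 bits, H(Y|X) = 0.7320 bits, H(X,Y) = 1.9649 bits

Marginal of X (row sums):
  P(X=0) = 0.361 + 0.191 = 0.552
  P(X=1) = 0.033 + 0.360 = 0.393
  P(X=2) = 0.029 + 0.026 = 0.055
H(X) = -[0.552·log₂(0.552) + 0.393·log₂(0.393) + 0.055·log₂(0.055)]
  = 0.47321 + 0.52953 + 0.23014 = 1.2329 bits

H(Y|X) = Σ_x P(x)·H(Y|X=x):
  X=0: P(X=0) = 0.552, P(Y|X=0) = (361/552, 191/552) → H(Y|X=0) = 0.93046
  X=1: P(X=1) = 0.393, P(Y|X=1) = (11/131, 120/131) → H(Y|X=1) = 0.41601
  X=2: P(X=2) = 0.055, P(Y|X=2) = (29/55, 26/55) → H(Y|X=2) = 0.99785
H(Y|X) = 0.552·0.93046 + 0.393·0.41601 + 0.055·0.99785 = 0.7320 bits

H(X,Y) = -Σ_{x,y} P(x,y) log₂ P(x,y). Per-cell terms -P(x,y)·log₂P(x,y):
  X=0: 0.53064, 0.45618
  X=1: 0.16241, 0.53062
  X=2: 0.14813, 0.13690
Sum of the 6 terms: H(X,Y) = 1.9649 bits

Chain rule check:
  H(X) + H(Y|X) = 1.2329 + 0.7320 = 1.9649 bits
  H(X,Y) = 1.9649 bits
✓ Chain rule verified.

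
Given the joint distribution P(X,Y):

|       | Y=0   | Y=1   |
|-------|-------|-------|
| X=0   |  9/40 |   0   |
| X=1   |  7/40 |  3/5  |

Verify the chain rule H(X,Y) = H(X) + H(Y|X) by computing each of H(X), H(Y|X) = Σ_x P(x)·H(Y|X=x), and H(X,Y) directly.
H(X) = 0.7692 bits, H(Y|X) = 0.5972 bits, H(X,Y) = 1.3664 bits

Marginal of X (row sums):
  P(X=0) = 9/40 + 0 = 9/40
  P(X=1) = 7/40 + 3/5 = 31/40
H(X) = -[(9/40)·log₂(9/40) + (31/40)·log₂(31/40)]
  = 0.48420 + 0.28499 = 0.7692 bits

H(Y|X) = Σ_x P(x)·H(Y|X=x):
  X=0: P(X=0) = 9/40, P(Y|X=0) = (1, 0) → H(Y|X=0) = 0.00000
  X=1: P(X=1) = 31/40, P(Y|X=1) = (7/31, 24/31) → H(Y|X=1) = 0.77063
H(Y|X) = (9/40)·0.00000 + (31/40)·0.77063 = 0.5972 bits

H(X,Y) = -Σ_{x,y} P(x,y) log₂ P(x,y). Per-cell terms -P(x,y)·log₂P(x,y):
  X=0: 0.48420, 0.00000
  X=1: 0.44005, 0.44218
  (cells with P = 0 contribute 0)
Sum of the 4 terms: H(X,Y) = 1.3664 bits

Chain rule check:
  H(X) + H(Y|X) = 0.7692 + 0.5972 = 1.3664 bits
  H(X,Y) = 1.3664 bits
✓ Chain rule verified.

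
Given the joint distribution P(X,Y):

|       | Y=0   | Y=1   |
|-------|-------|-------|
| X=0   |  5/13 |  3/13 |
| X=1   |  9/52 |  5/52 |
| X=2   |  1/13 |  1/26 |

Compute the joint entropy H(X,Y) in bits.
2.2466 bits

H(X,Y) = -Σ_{x,y} P(x,y) log₂ P(x,y). Per-cell terms -P(x,y)·log₂P(x,y):
  X=0: 0.5301968, 0.4881871
  X=1: 0.4379737, 0.3248569
  X=2: 0.2846492, 0.1807861
Sum of the 6 terms: H(X,Y) = 2.2466 bits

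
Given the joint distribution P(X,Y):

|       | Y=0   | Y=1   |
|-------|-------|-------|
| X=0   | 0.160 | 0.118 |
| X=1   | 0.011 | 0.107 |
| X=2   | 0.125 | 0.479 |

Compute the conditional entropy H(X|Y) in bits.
1.2107 bits

H(X|Y) = H(X,Y) - H(Y)

H(X,Y) = -Σ_{x,y} P(x,y) log₂ P(x,y). Per-cell terms -P(x,y)·log₂P(x,y):
  X=0: 0.423017, 0.363811
  X=1: 0.071570, 0.345002
  X=2: 0.375000, 0.508651
Sum of the 6 terms: H(X,Y) = 2.08705 bits

Marginal of Y (column sums):
  P(Y=0) = 0.160 + 0.011 + 0.125 = 0.296
  P(Y=1) = 0.118 + 0.107 + 0.479 = 0.704
H(Y) = -[0.296·log₂(0.296) + 0.704·log₂(0.704)]
  = 0.519874 + 0.356472 = 0.87635 bits

H(X|Y) = H(X,Y) - H(Y) = 2.08705 - 0.87635 = 1.2107 bits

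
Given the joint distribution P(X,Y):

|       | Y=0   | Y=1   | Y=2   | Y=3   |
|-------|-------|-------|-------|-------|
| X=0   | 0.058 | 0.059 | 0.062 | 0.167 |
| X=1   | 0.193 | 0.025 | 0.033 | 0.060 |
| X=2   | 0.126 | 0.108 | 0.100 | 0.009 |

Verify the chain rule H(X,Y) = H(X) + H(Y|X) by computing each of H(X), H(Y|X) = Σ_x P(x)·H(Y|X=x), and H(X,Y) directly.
H(X) = 1.5833 bits, H(Y|X) = 1.6895 bits, H(X,Y) = 3.2728 bits

Marginal of X (row sums):
  P(X=0) = 0.058 + 0.059 + 0.062 + 0.167 = 0.346
  P(X=1) = 0.193 + 0.025 + 0.033 + 0.060 = 0.311
  P(X=2) = 0.126 + 0.108 + 0.100 + 0.009 = 0.343
H(X) = -[0.346·log₂(0.346) + 0.311·log₂(0.311) + 0.343·log₂(0.343)]
  = 0.52978 + 0.52404 + 0.52950 = 1.5833 bits

H(Y|X) = Σ_x P(x)·H(Y|X=x):
  X=0: P(X=0) = 0.346, P(Y|X=0) = (29/173, 59/346, 31/173, 167/346) → H(Y|X=0) = 1.81880
  X=1: P(X=1) = 0.311, P(Y|X=1) = (193/311, 25/311, 33/311, 60/311) → H(Y|X=1) = 1.52090
  X=2: P(X=2) = 0.343, P(Y|X=2) = (18/49, 108/343, 100/343, 9/343) → H(Y|X=2) = 1.71192
H(Y|X) = 0.346·1.81880 + 0.311·1.52090 + 0.343·1.71192 = 1.6895 bits

H(X,Y) = -Σ_{x,y} P(x,y) log₂ P(x,y). Per-cell terms -P(x,y)·log₂P(x,y):
  X=0: 0.23825, 0.24091, 0.24872, 0.43121
  X=1: 0.45805, 0.13305, 0.16241, 0.24353
  X=2: 0.37655, 0.34678, 0.33219, 0.06116
Sum of the 12 terms: H(X,Y) = 3.2728 bits

Chain rule check:
  H(X) + H(Y|X) = 1.5833 + 1.6895 = 3.2728 bits
  H(X,Y) = 3.2728 bits
✓ Chain rule verified.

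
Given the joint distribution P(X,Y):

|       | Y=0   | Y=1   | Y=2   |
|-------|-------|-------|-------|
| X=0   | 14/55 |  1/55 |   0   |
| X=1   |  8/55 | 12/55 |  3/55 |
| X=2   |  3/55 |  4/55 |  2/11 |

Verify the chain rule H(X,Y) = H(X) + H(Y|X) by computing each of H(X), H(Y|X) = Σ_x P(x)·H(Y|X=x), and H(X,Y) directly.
H(X) = 1.5608 bits, H(Y|X) = 1.1106 bits, H(X,Y) = 2.6713 bits

Marginal of X (row sums):
  P(X=0) = 14/55 + 1/55 + 0 = 3/11
  P(X=1) = 8/55 + 12/55 + 3/55 = 23/55
  P(X=2) = 3/55 + 4/55 + 2/11 = 17/55
H(X) = -[(3/11)·log₂(3/11) + (23/55)·log₂(23/55) + (17/55)·log₂(17/55)]
  = 0.51122 + 0.52599 + 0.52357 = 1.5608 bits

H(Y|X) = Σ_x P(x)·H(Y|X=x):
  X=0: P(X=0) = 3/11, P(Y|X=0) = (14/15, 1/15, 0) → H(Y|X=0) = 0.35336
  X=1: P(X=1) = 23/55, P(Y|X=1) = (8/23, 12/23, 3/23) → H(Y|X=1) = 1.40293
  X=2: P(X=2) = 17/55, P(Y|X=2) = (3/17, 4/17, 10/17) → H(Y|X=2) = 1.38310
H(Y|X) = (3/11)·0.35336 + (23/55)·1.40293 + (17/55)·1.38310 = 1.1106 bits

H(X,Y) = -Σ_{x,y} P(x,y) log₂ P(x,y). Per-cell terms -P(x,y)·log₂P(x,y):
  X=0: 0.50247, 0.10512, 0.00000
  X=1: 0.40456, 0.47921, 0.22889
  X=2: 0.22889, 0.27501, 0.44717
  (cells with P = 0 contribute 0)
Sum of the 9 terms: H(X,Y) = 2.6713 bits

Chain rule check:
  H(X) + H(Y|X) = 1.5608 + 1.1106 = 2.6714 bits
  H(X,Y) = 2.6713 bits
✓ Chain rule verified (Δ = 0.0001 is 4-dp rounding noise: each of the three values was rounded independently).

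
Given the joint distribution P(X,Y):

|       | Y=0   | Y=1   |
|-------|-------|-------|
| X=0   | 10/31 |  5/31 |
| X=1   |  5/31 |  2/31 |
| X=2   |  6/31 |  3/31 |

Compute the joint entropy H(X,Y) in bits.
2.4154 bits

H(X,Y) = -Σ_{x,y} P(x,y) log₂ P(x,y). Per-cell terms -P(x,y)·log₂P(x,y):
  X=0: 0.52654, 0.42456
  X=1: 0.42456, 0.25511
  X=2: 0.45856, 0.32605
Sum of the 6 terms: H(X,Y) = 2.4154 bits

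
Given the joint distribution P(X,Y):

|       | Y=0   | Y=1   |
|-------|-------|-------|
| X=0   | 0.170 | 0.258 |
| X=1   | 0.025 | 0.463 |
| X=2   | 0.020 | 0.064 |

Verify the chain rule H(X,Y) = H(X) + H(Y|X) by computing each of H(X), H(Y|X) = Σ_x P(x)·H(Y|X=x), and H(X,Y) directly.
H(X) = 1.3293 bits, H(Y|X) = 0.6237 bits, H(X,Y) = 1.9530 bits

Marginal of X (row sums):
  P(X=0) = 0.170 + 0.258 = 0.428
  P(X=1) = 0.025 + 0.463 = 0.488
  P(X=2) = 0.020 + 0.064 = 0.084
H(X) = -[0.428·log₂(0.428) + 0.488·log₂(0.488) + 0.084·log₂(0.084)]
  = 0.5240 + 0.5051 + 0.3002 = 1.3293 bits

H(Y|X) = Σ_x P(x)·H(Y|X=x):
  X=0: P(X=0) = 0.428, P(Y|X=0) = (85/214, 129/214) → H(Y|X=0) = 0.9693
  X=1: P(X=1) = 0.488, P(Y|X=1) = (25/488, 463/488) → H(Y|X=1) = 0.2916
  X=2: P(X=2) = 0.084, P(Y|X=2) = (5/21, 16/21) → H(Y|X=2) = 0.7919
H(Y|X) = 0.428·0.9693 + 0.488·0.2916 + 0.084·0.7919 = 0.6237 bits

H(X,Y) = -Σ_{x,y} P(x,y) log₂ P(x,y). Per-cell terms -P(x,y)·log₂P(x,y):
  X=0: 0.4346, 0.5043
  X=1: 0.1330, 0.5144
  X=2: 0.1129, 0.2538
Sum of the 6 terms: H(X,Y) = 1.9530 bits

Chain rule check:
  H(X) + H(Y|X) = 1.3293 + 0.6237 = 1.9530 bits
  H(X,Y) = 1.9530 bits
✓ Chain rule verified.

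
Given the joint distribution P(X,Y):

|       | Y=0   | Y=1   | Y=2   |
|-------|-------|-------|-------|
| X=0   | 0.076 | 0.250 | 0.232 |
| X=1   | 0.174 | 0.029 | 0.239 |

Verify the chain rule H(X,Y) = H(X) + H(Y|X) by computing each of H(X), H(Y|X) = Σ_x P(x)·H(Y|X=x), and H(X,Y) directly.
H(X) = 0.9903 bits, H(Y|X) = 1.3619 bits, H(X,Y) = 2.3522 bits

Marginal of X (row sums):
  P(X=0) = 0.076 + 0.250 + 0.232 = 0.558
  P(X=1) = 0.174 + 0.029 + 0.239 = 0.442
H(X) = -[0.558·log₂(0.558) + 0.442·log₂(0.442)]
  = 0.46965 + 0.52062 = 0.9903 bits

H(Y|X) = Σ_x P(x)·H(Y|X=x):
  X=0: P(X=0) = 0.558, P(Y|X=0) = (38/279, 125/279, 116/279) → H(Y|X=0) = 1.43713
  X=1: P(X=1) = 0.442, P(Y|X=1) = (87/221, 29/442, 239/442) → H(Y|X=1) = 1.26695
H(Y|X) = 0.558·1.43713 + 0.442·1.26695 = 1.3619 bits

H(X,Y) = -Σ_{x,y} P(x,y) log₂ P(x,y). Per-cell terms -P(x,y)·log₂P(x,y):
  X=0: 0.28256, 0.50000, 0.48901
  X=1: 0.43897, 0.14813, 0.49352
Sum of the 6 terms: H(X,Y) = 2.3522 bits

Chain rule check:
  H(X) + H(Y|X) = 0.9903 + 1.3619 = 2.3522 bits
  H(X,Y) = 2.3522 bits
✓ Chain rule verified.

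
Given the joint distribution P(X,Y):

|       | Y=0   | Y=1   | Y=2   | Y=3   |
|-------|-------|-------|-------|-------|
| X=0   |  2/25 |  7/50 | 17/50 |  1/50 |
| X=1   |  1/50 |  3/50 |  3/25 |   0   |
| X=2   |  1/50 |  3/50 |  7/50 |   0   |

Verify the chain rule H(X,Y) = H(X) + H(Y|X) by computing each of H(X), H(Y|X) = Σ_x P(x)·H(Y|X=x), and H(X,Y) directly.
H(X) = 1.4008 bits, H(Y|X) = 1.4069 bits, H(X,Y) = 2.8077 bits

Marginal of X (row sums):
  P(X=0) = 2/25 + 7/50 + 17/50 + 1/50 = 29/50
  P(X=1) = 1/50 + 3/50 + 3/25 + 0 = 1/5
  P(X=2) = 1/50 + 3/50 + 7/50 + 0 = 11/50
H(X) = -[(29/50)·log₂(29/50) + (1/5)·log₂(1/5) + (11/50)·log₂(11/50)]
  = 0.4558 + 0.4644 + 0.4806 = 1.4008 bits

H(Y|X) = Σ_x P(x)·H(Y|X=x):
  X=0: P(X=0) = 29/50, P(Y|X=0) = (4/29, 7/29, 17/29, 1/29) → H(Y|X=0) = 1.5084
  X=1: P(X=1) = 1/5, P(Y|X=1) = (1/10, 3/10, 3/5, 0) → H(Y|X=1) = 1.2955
  X=2: P(X=2) = 11/50, P(Y|X=2) = (1/11, 3/11, 7/11, 0) → H(Y|X=2) = 1.2407
H(Y|X) = (29/50)·1.5084 + (1/5)·1.2955 + (11/50)·1.2407 = 1.4069 bits

H(X,Y) = -Σ_{x,y} P(x,y) log₂ P(x,y). Per-cell terms -P(x,y)·log₂P(x,y):
  X=0: 0.2915, 0.3971, 0.5292, 0.1129
  X=1: 0.1129, 0.2435, 0.3671, 0.0000
  X=2: 0.1129, 0.2435, 0.3971, 0.0000
  (cells with P = 0 contribute 0)
Sum of the 12 terms: H(X,Y) = 2.8077 bits

Chain rule check:
  H(X) + H(Y|X) = 1.4008 + 1.4069 = 2.8077 bits
  H(X,Y) = 2.8077 bits
✓ Chain rule verified.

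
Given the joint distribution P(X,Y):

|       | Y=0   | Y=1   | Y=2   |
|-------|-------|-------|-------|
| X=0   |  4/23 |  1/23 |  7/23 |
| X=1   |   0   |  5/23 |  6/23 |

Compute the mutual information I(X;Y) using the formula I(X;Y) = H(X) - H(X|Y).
0.2663 bits

I(X;Y) = H(X) - H(X|Y)

Marginal of X (row sums):
  P(X=0) = 4/23 + 1/23 + 7/23 = 12/23
  P(X=1) = 0 + 5/23 + 6/23 = 11/23
H(X) = -[(12/23)·log₂(12/23) + (11/23)·log₂(11/23)]
  = 0.489704 + 0.508932 = 0.99864 bits

Marginal of Y (column sums):
  P(Y=0) = 4/23 + 0 = 4/23
  P(Y=1) = 1/23 + 5/23 = 6/23
  P(Y=2) = 7/23 + 6/23 = 13/23
H(X|Y) = Σ_y P(y)·H(X|Y=y):
  Y=0: P(Y=0) = 4/23, P(X|Y=0) = (1, 0) → H(X|Y=0) = 0.000000
  Y=1: P(Y=1) = 6/23, P(X|Y=1) = (1/6, 5/6) → H(X|Y=1) = 0.650022
  Y=2: P(Y=2) = 13/23, P(X|Y=2) = (7/13, 6/13) → H(X|Y=2) = 0.995727
H(X|Y) = (4/23)·0.000000 + (6/23)·0.650022 + (13/23)·0.995727 = 0.73237 bits

I(X;Y) = H(X) - H(X|Y) = 0.99864 - 0.73237 = 0.2663 bits

Cross-check via I(X;Y) = H(X) + H(Y) - H(X,Y): computing H(Y) from the column sums and H(X,Y) from the 6 cells in the same way gives H(Y) = 1.40984 bits and H(X,Y) = 2.14222 bits, so
I(X;Y) = 0.99864 + 1.40984 - 2.14222 = 0.2663 bits ✓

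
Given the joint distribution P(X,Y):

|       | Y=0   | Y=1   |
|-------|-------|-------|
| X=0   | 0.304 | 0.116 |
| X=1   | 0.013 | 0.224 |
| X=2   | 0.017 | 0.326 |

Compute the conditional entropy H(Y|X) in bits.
0.5274 bits

H(Y|X) = H(X,Y) - H(X)

H(X,Y) = -Σ_{x,y} P(x,y) log₂ P(x,y). Per-cell terms -P(x,y)·log₂P(x,y):
  X=0: 0.52223, 0.36051
  X=1: 0.08145, 0.48349
  X=2: 0.09993, 0.52716
Sum of the 6 terms: H(X,Y) = 2.0748 bits

Marginal of X (row sums):
  P(X=0) = 0.304 + 0.116 = 0.420
  P(X=1) = 0.013 + 0.224 = 0.237
  P(X=2) = 0.017 + 0.326 = 0.343
H(X) = -[0.420·log₂(0.420) + 0.237·log₂(0.237) + 0.343·log₂(0.343)]
  = 0.52565 + 0.49226 + 0.52950 = 1.5474 bits

H(Y|X) = H(X,Y) - H(X) = 2.0748 - 1.5474 = 0.5274 bits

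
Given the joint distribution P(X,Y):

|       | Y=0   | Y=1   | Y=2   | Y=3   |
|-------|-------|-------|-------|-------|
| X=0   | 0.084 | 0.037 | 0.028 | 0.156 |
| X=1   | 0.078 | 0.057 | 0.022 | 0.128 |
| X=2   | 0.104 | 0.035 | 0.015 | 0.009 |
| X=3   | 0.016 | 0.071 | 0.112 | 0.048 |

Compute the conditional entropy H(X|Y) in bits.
1.7026 bits

H(X|Y) = H(X,Y) - H(Y)

H(X,Y) = -Σ_{x,y} P(x,y) log₂ P(x,y). Per-cell terms -P(x,y)·log₂P(x,y):
  X=0: 0.300171, 0.175984, 0.144436, 0.418140
  X=1: 0.287070, 0.235575, 0.121140, 0.379620
  X=2: 0.339596, 0.169278, 0.090883, 0.061163
  X=3: 0.095453, 0.270939, 0.353744, 0.210279
Sum of the 16 terms: H(X,Y) = 3.65347 bits

Marginal of Y (column sums):
  P(Y=0) = 0.084 + 0.078 + 0.104 + 0.016 = 0.282
  P(Y=1) = 0.037 + 0.057 + 0.035 + 0.071 = 0.200
  P(Y=2) = 0.028 + 0.022 + 0.015 + 0.112 = 0.177
  P(Y=3) = 0.156 + 0.128 + 0.009 + 0.048 = 0.341
H(Y) = -[0.282·log₂(0.282) + 0.200·log₂(0.200) + 0.177·log₂(0.177) + 0.341·log₂(0.341)]
  = 0.514998 + 0.464386 + 0.442178 + 0.529285 = 1.95085 bits

H(X|Y) = H(X,Y) - H(Y) = 3.65347 - 1.95085 = 1.7026 bits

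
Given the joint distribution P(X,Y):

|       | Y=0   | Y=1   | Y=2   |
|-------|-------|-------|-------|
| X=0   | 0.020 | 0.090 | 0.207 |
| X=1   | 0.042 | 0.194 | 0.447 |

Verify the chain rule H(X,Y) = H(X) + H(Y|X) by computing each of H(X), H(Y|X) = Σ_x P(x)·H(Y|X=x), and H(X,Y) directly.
H(X) = 0.9011 bits, H(Y|X) = 1.1651 bits, H(X,Y) = 2.0662 bits

Marginal of X (row sums):
  P(X=0) = 0.020 + 0.090 + 0.207 = 0.317
  P(X=1) = 0.042 + 0.194 + 0.447 = 0.683
H(X) = -[0.317·log₂(0.317) + 0.683·log₂(0.683)]
  = 0.52541 + 0.37568 = 0.9011 bits

H(Y|X) = Σ_x P(x)·H(Y|X=x):
  X=0: P(X=0) = 0.317, P(Y|X=0) = (20/317, 90/317, 207/317) → H(Y|X=0) = 1.16873
  X=1: P(X=1) = 0.683, P(Y|X=1) = (42/683, 194/683, 447/683) → H(Y|X=1) = 1.16346
H(Y|X) = 0.317·1.16873 + 0.683·1.16346 = 1.1651 bits

H(X,Y) = -Σ_{x,y} P(x,y) log₂ P(x,y). Per-cell terms -P(x,y)·log₂P(x,y):
  X=0: 0.11288, 0.31265, 0.47037
  X=1: 0.19209, 0.45898, 0.51926
Sum of the 6 terms: H(X,Y) = 2.0662 bits

Chain rule check:
  H(X) + H(Y|X) = 0.9011 + 1.1651 = 2.0662 bits
  H(X,Y) = 2.0662 bits
✓ Chain rule verified.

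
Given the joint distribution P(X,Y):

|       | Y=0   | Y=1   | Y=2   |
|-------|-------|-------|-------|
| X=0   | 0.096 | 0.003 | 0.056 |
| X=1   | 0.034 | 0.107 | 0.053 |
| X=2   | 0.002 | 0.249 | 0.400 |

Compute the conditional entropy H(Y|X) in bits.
1.0852 bits

H(Y|X) = H(X,Y) - H(X)

H(X,Y) = -Σ_{x,y} P(x,y) log₂ P(x,y). Per-cell terms -P(x,y)·log₂P(x,y):
  X=0: 0.3246, 0.0251, 0.2329
  X=1: 0.1659, 0.3450, 0.2246
  X=2: 0.0179, 0.4994, 0.5288
Sum of the 9 terms: H(X,Y) = 2.3642 bits

Marginal of X (row sums):
  P(X=0) = 0.096 + 0.003 + 0.056 = 0.155
  P(X=1) = 0.034 + 0.107 + 0.053 = 0.194
  P(X=2) = 0.002 + 0.249 + 0.400 = 0.651
H(X) = -[0.155·log₂(0.155) + 0.194·log₂(0.194) + 0.651·log₂(0.651)]
  = 0.4169 + 0.4590 + 0.4031 = 1.2790 bits

H(Y|X) = H(X,Y) - H(X) = 2.3642 - 1.2790 = 1.0852 bits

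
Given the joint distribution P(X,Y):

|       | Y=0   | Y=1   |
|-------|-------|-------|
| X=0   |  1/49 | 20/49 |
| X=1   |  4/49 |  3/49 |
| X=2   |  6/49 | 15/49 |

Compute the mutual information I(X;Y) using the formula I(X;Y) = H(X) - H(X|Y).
0.1393 bits

I(X;Y) = H(X) - H(X|Y)

Marginal of X (row sums):
  P(X=0) = 1/49 + 20/49 = 3/7
  P(X=1) = 4/49 + 3/49 = 1/7
  P(X=2) = 6/49 + 15/49 = 3/7
H(X) = -[(3/7)·log₂(3/7) + (1/7)·log₂(1/7) + (3/7)·log₂(3/7)]
  = 0.5238825 + 0.4010507 + 0.5238825 = 1.448816 bits

Marginal of Y (column sums):
  P(Y=0) = 1/49 + 4/49 + 6/49 = 11/49
  P(Y=1) = 20/49 + 3/49 + 15/49 = 38/49
H(X|Y) = Σ_y P(y)·H(X|Y=y):
  Y=0: P(Y=0) = 11/49, P(X|Y=0) = (1/11, 4/11, 6/11) → H(X|Y=0) = 1.3221793
  Y=1: P(Y=1) = 38/49, P(X|Y=1) = (10/19, 3/38, 15/38) → H(X|Y=1) = 1.3059062
H(X|Y) = (11/49)·1.3221793 + (38/49)·1.3059062 = 1.309559 bits

I(X;Y) = H(X) - H(X|Y) = 1.448816 - 1.309559 = 0.1393 bits

Cross-check via I(X;Y) = H(X) + H(Y) - H(X,Y): computing H(Y) from the column sums and H(X,Y) from the 6 cells in the same way gives H(Y) = 0.768281 bits and H(X,Y) = 2.077841 bits, so
I(X;Y) = 1.448816 + 0.768281 - 2.077841 = 0.1393 bits ✓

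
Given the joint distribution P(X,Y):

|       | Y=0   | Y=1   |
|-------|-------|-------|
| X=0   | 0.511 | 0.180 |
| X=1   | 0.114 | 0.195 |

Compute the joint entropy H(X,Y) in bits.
1.7573 bits

H(X,Y) = -Σ_{x,y} P(x,y) log₂ P(x,y). Per-cell terms -P(x,y)·log₂P(x,y):
  X=0: 0.4950, 0.4453
  X=1: 0.3571, 0.4599
Sum of the 4 terms: H(X,Y) = 1.7573 bits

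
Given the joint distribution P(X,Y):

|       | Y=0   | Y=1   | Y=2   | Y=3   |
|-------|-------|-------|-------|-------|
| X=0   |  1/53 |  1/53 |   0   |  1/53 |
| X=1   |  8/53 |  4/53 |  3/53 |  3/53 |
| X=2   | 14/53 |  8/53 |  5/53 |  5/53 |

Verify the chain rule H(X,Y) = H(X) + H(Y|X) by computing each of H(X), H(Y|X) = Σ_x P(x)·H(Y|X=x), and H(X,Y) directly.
H(X) = 1.2031 bits, H(Y|X) = 1.8449 bits, H(X,Y) = 3.0481 bits

Marginal of X (row sums):
  P(X=0) = 1/53 + 1/53 + 0 + 1/53 = 3/53
  P(X=1) = 8/53 + 4/53 + 3/53 + 3/53 = 18/53
  P(X=2) = 14/53 + 8/53 + 5/53 + 5/53 = 32/53
H(X) = -[(3/53)·log₂(3/53) + (18/53)·log₂(18/53) + (32/53)·log₂(32/53)]
  = 0.23451 + 0.52913 + 0.43950 = 1.2031 bits

H(Y|X) = Σ_x P(x)·H(Y|X=x):
  X=0: P(X=0) = 3/53, P(Y|X=0) = (1/3, 1/3, 0, 1/3) → H(Y|X=0) = 1.58496
  X=1: P(X=1) = 18/53, P(Y|X=1) = (4/9, 2/9, 1/6, 1/6) → H(Y|X=1) = 1.86383
  X=2: P(X=2) = 32/53, P(Y|X=2) = (7/16, 1/4, 5/32, 5/32) → H(Y|X=2) = 1.85868
H(Y|X) = (3/53)·1.58496 + (18/53)·1.86383 + (32/53)·1.85868 = 1.8449 bits

H(X,Y) = -Σ_{x,y} P(x,y) log₂ P(x,y). Per-cell terms -P(x,y)·log₂P(x,y):
  X=0: 0.10807, 0.10807, 0.00000, 0.10807
  X=1: 0.41176, 0.28135, 0.23451, 0.23451
  X=2: 0.50732, 0.41176, 0.32132, 0.32132
  (cells with P = 0 contribute 0)
Sum of the 12 terms: H(X,Y) = 3.0481 bits

Chain rule check:
  H(X) + H(Y|X) = 1.2031 + 1.8449 = 3.0480 bits
  H(X,Y) = 3.0481 bits
✓ Chain rule verified (Δ = 0.0001 is 4-dp rounding noise: each of the three values was rounded independently).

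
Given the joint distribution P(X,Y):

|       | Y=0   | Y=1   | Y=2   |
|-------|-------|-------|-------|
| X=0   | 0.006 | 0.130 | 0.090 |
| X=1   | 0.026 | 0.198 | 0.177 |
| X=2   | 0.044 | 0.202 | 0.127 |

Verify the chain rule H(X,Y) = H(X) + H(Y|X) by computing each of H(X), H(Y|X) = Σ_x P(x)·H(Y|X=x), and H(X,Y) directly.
H(X) = 1.5442 bits, H(Y|X) = 1.2795 bits, H(X,Y) = 2.8238 bits

Marginal of X (row sums):
  P(X=0) = 0.006 + 0.130 + 0.090 = 0.226
  P(X=1) = 0.026 + 0.198 + 0.177 = 0.401
  P(X=2) = 0.044 + 0.202 + 0.127 = 0.373
H(X) = -[0.226·log₂(0.226) + 0.401·log₂(0.401) + 0.373·log₂(0.373)]
  = 0.4849 + 0.5286 + 0.5307 = 1.5442 bits

H(Y|X) = Σ_x P(x)·H(Y|X=x):
  X=0: P(X=0) = 0.226, P(Y|X=0) = (3/113, 65/113, 45/113) → H(Y|X=0) = 1.1269
  X=1: P(X=1) = 0.401, P(Y|X=1) = (26/401, 198/401, 177/401) → H(Y|X=1) = 1.2794
  X=2: P(X=2) = 0.373, P(Y|X=2) = (44/373, 202/373, 127/373) → H(Y|X=2) = 1.3722
H(Y|X) = 0.226·1.1269 + 0.401·1.2794 + 0.373·1.3722 = 1.2795 bits

H(X,Y) = -Σ_{x,y} P(x,y) log₂ P(x,y). Per-cell terms -P(x,y)·log₂P(x,y):
  X=0: 0.0443, 0.3826, 0.3127
  X=1: 0.1369, 0.4626, 0.4422
  X=2: 0.1983, 0.4661, 0.3781
Sum of the 9 terms: H(X,Y) = 2.8238 bits

Chain rule check:
  H(X) + H(Y|X) = 1.5442 + 1.2795 = 2.8237 bits
  H(X,Y) = 2.8238 bits
✓ Chain rule verified (Δ = 0.0001 is 4-dp rounding noise: each of the three values was rounded independently).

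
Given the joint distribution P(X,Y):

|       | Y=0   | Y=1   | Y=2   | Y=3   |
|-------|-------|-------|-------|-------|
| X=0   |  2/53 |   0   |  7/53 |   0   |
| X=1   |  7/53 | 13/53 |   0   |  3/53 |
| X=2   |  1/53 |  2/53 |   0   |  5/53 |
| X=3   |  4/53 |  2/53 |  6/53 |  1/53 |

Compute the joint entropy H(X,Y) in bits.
3.2131 bits

H(X,Y) = -Σ_{x,y} P(x,y) log₂ P(x,y). Per-cell terms -P(x,y)·log₂P(x,y):
  X=0: 0.1784, 0.0000, 0.3857, 0.0000
  X=1: 0.3857, 0.4973, 0.0000, 0.2345
  X=2: 0.1081, 0.1784, 0.0000, 0.3213
  X=3: 0.2814, 0.1784, 0.3558, 0.1081
  (cells with P = 0 contribute 0)
Sum of the 16 terms: H(X,Y) = 3.2131 bits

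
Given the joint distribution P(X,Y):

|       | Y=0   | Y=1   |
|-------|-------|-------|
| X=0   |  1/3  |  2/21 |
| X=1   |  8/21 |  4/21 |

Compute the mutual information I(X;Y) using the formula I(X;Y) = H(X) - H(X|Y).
0.0109 bits

I(X;Y) = H(X) - H(X|Y)

Marginal of X (row sums):
  P(X=0) = 1/3 + 2/21 = 3/7
  P(X=1) = 8/21 + 4/21 = 4/7
H(X) = -[(3/7)·log₂(3/7) + (4/7)·log₂(4/7)]
  = 0.52388 + 0.46135 = 0.98523 bits

Marginal of Y (column sums):
  P(Y=0) = 1/3 + 8/21 = 5/7
  P(Y=1) = 2/21 + 4/21 = 2/7
H(X|Y) = Σ_y P(y)·H(X|Y=y):
  Y=0: P(Y=0) = 5/7, P(X|Y=0) = (7/15, 8/15) → H(X|Y=0) = 0.99679
  Y=1: P(Y=1) = 2/7, P(X|Y=1) = (1/3, 2/3) → H(X|Y=1) = 0.91830
H(X|Y) = (5/7)·0.99679 + (2/7)·0.91830 = 0.97436 bits

I(X;Y) = H(X) - H(X|Y) = 0.98523 - 0.97436 = 0.0109 bits

Cross-check via I(X;Y) = H(X) + H(Y) - H(X,Y): computing H(Y) from the column sums and H(X,Y) from the 4 cells in the same way gives H(Y) = 0.86312 bits and H(X,Y) = 1.83748 bits, so
I(X;Y) = 0.98523 + 0.86312 - 1.83748 = 0.0109 bits ✓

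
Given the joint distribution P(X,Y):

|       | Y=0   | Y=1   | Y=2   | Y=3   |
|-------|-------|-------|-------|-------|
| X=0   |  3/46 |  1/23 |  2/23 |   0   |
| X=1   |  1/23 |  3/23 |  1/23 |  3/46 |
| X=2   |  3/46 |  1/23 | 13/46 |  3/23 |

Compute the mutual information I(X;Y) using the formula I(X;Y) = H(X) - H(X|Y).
0.2248 bits

I(X;Y) = H(X) - H(X|Y)

Marginal of X (row sums):
  P(X=0) = 3/46 + 1/23 + 2/23 + 0 = 9/46
  P(X=1) = 1/23 + 3/23 + 1/23 + 3/46 = 13/46
  P(X=2) = 3/46 + 1/23 + 13/46 + 3/23 = 12/23
H(X) = -[(9/46)·log₂(9/46) + (13/46)·log₂(13/46) + (12/23)·log₂(12/23)]
  = 0.4605 + 0.5152 + 0.4897 = 1.4654 bits

Marginal of Y (column sums):
  P(Y=0) = 3/46 + 1/23 + 3/46 = 4/23
  P(Y=1) = 1/23 + 3/23 + 1/23 = 5/23
  P(Y=2) = 2/23 + 1/23 + 13/46 = 19/46
  P(Y=3) = 0 + 3/46 + 3/23 = 9/46
H(X|Y) = Σ_y P(y)·H(X|Y=y):
  Y=0: P(Y=0) = 4/23, P(X|Y=0) = (3/8, 1/4, 3/8) → H(X|Y=0) = 1.5613
  Y=1: P(Y=1) = 5/23, P(X|Y=1) = (1/5, 3/5, 1/5) → H(X|Y=1) = 1.3710
  Y=2: P(Y=2) = 19/46, P(X|Y=2) = (4/19, 2/19, 13/19) → H(X|Y=2) = 1.1897
  Y=3: P(Y=3) = 9/46, P(X|Y=3) = (0, 1/3, 2/3) → H(X|Y=3) = 0.9183
H(X|Y) = (4/23)·1.5613 + (5/23)·1.3710 + (19/46)·1.1897 + (9/46)·0.9183 = 1.2406 bits

I(X;Y) = H(X) - H(X|Y) = 1.4654 - 1.2406 = 0.2248 bits

Cross-check via I(X;Y) = H(X) + H(Y) - H(X,Y): computing H(Y) from the column sums and H(X,Y) from the 12 cells in the same way gives H(Y) = 1.9049 bits and H(X,Y) = 3.1455 bits, so
I(X;Y) = 1.4654 + 1.9049 - 3.1455 = 0.2248 bits ✓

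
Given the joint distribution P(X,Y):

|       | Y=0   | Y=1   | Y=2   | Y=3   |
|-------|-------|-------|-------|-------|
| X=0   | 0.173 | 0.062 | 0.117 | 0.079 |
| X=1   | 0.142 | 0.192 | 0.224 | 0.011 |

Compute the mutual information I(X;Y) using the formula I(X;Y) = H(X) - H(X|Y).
0.1052 bits

I(X;Y) = H(X) - H(X|Y)

Marginal of X (row sums):
  P(X=0) = 0.173 + 0.062 + 0.117 + 0.079 = 0.431
  P(X=1) = 0.142 + 0.192 + 0.224 + 0.011 = 0.569
H(X) = -[0.431·log₂(0.431) + 0.569·log₂(0.569)]
  = 0.5233 + 0.4629 = 0.9862 bits

Marginal of Y (column sums):
  P(Y=0) = 0.173 + 0.142 = 0.315
  P(Y=1) = 0.062 + 0.192 = 0.254
  P(Y=2) = 0.117 + 0.224 = 0.341
  P(Y=3) = 0.079 + 0.011 = 0.090
H(X|Y) = Σ_y P(y)·H(X|Y=y):
  Y=0: P(Y=0) = 0.315, P(X|Y=0) = (173/315, 142/315) → H(X|Y=0) = 0.9930
  Y=1: P(Y=1) = 0.254, P(X|Y=1) = (31/127, 96/127) → H(X|Y=1) = 0.8018
  Y=2: P(Y=2) = 0.341, P(X|Y=2) = (117/341, 224/341) → H(X|Y=2) = 0.9278
  Y=3: P(Y=3) = 0.090, P(X|Y=3) = (79/90, 11/90) → H(X|Y=3) = 0.5357
H(X|Y) = 0.315·0.9930 + 0.254·0.8018 + 0.341·0.9278 + 0.090·0.5357 = 0.8810 bits

I(X;Y) = H(X) - H(X|Y) = 0.9862 - 0.8810 = 0.1052 bits

Cross-check via I(X;Y) = H(X) + H(Y) - H(X,Y): computing H(Y) from the column sums and H(X,Y) from the 8 cells in the same way gives H(Y) = 1.8691 bits and H(X,Y) = 2.7501 bits, so
I(X;Y) = 0.9862 + 1.8691 - 2.7501 = 0.1052 bits ✓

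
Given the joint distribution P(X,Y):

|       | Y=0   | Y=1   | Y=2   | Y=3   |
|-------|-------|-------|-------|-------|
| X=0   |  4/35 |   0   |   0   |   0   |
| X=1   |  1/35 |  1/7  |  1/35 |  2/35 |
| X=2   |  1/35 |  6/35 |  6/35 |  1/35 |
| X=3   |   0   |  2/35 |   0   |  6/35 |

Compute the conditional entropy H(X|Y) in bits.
1.1902 bits

H(X|Y) = H(X,Y) - H(Y)

H(X,Y) = -Σ_{x,y} P(x,y) log₂ P(x,y). Per-cell terms -P(x,y)·log₂P(x,y):
  X=0: 0.35763, 0.00000, 0.00000, 0.00000
  X=1: 0.14655, 0.40105, 0.14655, 0.23596
  X=2: 0.14655, 0.43617, 0.43617, 0.14655
  X=3: 0.00000, 0.23596, 0.00000, 0.43617
  (cells with P = 0 contribute 0)
Sum of the 16 terms: H(X,Y) = 3.1253 bits

Marginal of Y (column sums):
  P(Y=0) = 4/35 + 1/35 + 1/35 + 0 = 6/35
  P(Y=1) = 0 + 1/7 + 6/35 + 2/35 = 13/35
  P(Y=2) = 0 + 1/35 + 6/35 + 0 = 1/5
  P(Y=3) = 0 + 2/35 + 1/35 + 6/35 = 9/35
H(Y) = -[(6/35)·log₂(6/35) + (13/35)·log₂(13/35) + (1/5)·log₂(1/5) + (9/35)·log₂(9/35)]
  = 0.43617 + 0.53071 + 0.46439 + 0.50383 = 1.9351 bits

H(X|Y) = H(X,Y) - H(Y) = 3.1253 - 1.9351 = 1.1902 bits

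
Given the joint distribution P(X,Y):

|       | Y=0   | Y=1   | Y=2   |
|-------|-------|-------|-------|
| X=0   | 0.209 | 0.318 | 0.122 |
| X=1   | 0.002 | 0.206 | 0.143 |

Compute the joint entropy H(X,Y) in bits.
2.2566 bits

H(X,Y) = -Σ_{x,y} P(x,y) log₂ P(x,y). Per-cell terms -P(x,y)·log₂P(x,y):
  X=0: 0.47201, 0.52562, 0.37028
  X=1: 0.01793, 0.46953, 0.40125
Sum of the 6 terms: H(X,Y) = 2.2566 bits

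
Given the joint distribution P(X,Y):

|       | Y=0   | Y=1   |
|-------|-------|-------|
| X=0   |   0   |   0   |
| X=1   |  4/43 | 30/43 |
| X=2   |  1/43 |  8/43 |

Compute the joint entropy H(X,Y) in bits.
1.2587 bits

H(X,Y) = -Σ_{x,y} P(x,y) log₂ P(x,y). Per-cell terms -P(x,y)·log₂P(x,y):
  X=0: 0.0000, 0.0000
  X=1: 0.3187, 0.3624
  X=2: 0.1262, 0.4514
  (cells with P = 0 contribute 0)
Sum of the 6 terms: H(X,Y) = 1.2587 bits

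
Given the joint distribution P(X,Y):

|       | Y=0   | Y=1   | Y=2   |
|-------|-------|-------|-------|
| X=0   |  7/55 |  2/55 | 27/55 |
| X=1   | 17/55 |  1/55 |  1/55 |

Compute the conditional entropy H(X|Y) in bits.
0.5433 bits

H(X|Y) = H(X,Y) - H(Y)

H(X,Y) = -Σ_{x,y} P(x,y) log₂ P(x,y). Per-cell terms -P(x,y)·log₂P(x,y):
  X=0: 0.37851, 0.17387, 0.50390
  X=1: 0.52357, 0.10512, 0.10512
Sum of the 6 terms: H(X,Y) = 1.7901 bits

Marginal of Y (column sums):
  P(Y=0) = 7/55 + 17/55 = 24/55
  P(Y=1) = 2/55 + 1/55 = 3/55
  P(Y=2) = 27/55 + 1/55 = 28/55
H(Y) = -[(24/55)·log₂(24/55) + (3/55)·log₂(3/55) + (28/55)·log₂(28/55)]
  = 0.52206 + 0.22889 + 0.49586 = 1.2468 bits

H(X|Y) = H(X,Y) - H(Y) = 1.7901 - 1.2468 = 0.5433 bits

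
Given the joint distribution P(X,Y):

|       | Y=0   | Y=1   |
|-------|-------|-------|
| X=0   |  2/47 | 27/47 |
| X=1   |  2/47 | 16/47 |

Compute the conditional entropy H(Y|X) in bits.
0.4161 bits

H(Y|X) = H(X,Y) - H(X)

H(X,Y) = -Σ_{x,y} P(x,y) log₂ P(x,y). Per-cell terms -P(x,y)·log₂P(x,y):
  X=0: 0.1938, 0.4594
  X=1: 0.1938, 0.5292
Sum of the 4 terms: H(X,Y) = 1.3762 bits

Marginal of X (row sums):
  P(X=0) = 2/47 + 27/47 = 29/47
  P(X=1) = 2/47 + 16/47 = 18/47
H(X) = -[(29/47)·log₂(29/47) + (18/47)·log₂(18/47)]
  = 0.4298 + 0.5303 = 0.9601 bits

H(Y|X) = H(X,Y) - H(X) = 1.3762 - 0.9601 = 0.4161 bits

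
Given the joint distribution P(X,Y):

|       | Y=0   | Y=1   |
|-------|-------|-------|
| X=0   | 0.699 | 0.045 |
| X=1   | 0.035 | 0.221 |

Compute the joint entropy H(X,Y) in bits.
1.2130 bits

H(X,Y) = -Σ_{x,y} P(x,y) log₂ P(x,y). Per-cell terms -P(x,y)·log₂P(x,y):
  X=0: 0.3611, 0.2013
  X=1: 0.1693, 0.4813
Sum of the 4 terms: H(X,Y) = 1.2130 bits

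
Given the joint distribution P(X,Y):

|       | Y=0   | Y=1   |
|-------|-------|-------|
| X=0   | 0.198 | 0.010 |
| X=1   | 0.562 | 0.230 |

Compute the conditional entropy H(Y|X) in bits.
0.7463 bits

H(Y|X) = H(X,Y) - H(X)

H(X,Y) = -Σ_{x,y} P(x,y) log₂ P(x,y). Per-cell terms -P(x,y)·log₂P(x,y):
  X=0: 0.46261, 0.06644
  X=1: 0.46722, 0.48767
Sum of the 4 terms: H(X,Y) = 1.4839 bits

Marginal of X (row sums):
  P(X=0) = 0.198 + 0.010 = 0.208
  P(X=1) = 0.562 + 0.230 = 0.792
H(X) = -[0.208·log₂(0.208) + 0.792·log₂(0.792)]
  = 0.47119 + 0.26645 = 0.7376 bits

H(Y|X) = H(X,Y) - H(X) = 1.4839 - 0.7376 = 0.7463 bits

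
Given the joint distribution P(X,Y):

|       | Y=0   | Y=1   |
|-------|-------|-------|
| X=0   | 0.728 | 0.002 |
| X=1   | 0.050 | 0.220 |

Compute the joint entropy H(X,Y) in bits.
1.0480 bits

H(X,Y) = -Σ_{x,y} P(x,y) log₂ P(x,y). Per-cell terms -P(x,y)·log₂P(x,y):
  X=0: 0.3334, 0.0179
  X=1: 0.2161, 0.4806
Sum of the 4 terms: H(X,Y) = 1.0480 bits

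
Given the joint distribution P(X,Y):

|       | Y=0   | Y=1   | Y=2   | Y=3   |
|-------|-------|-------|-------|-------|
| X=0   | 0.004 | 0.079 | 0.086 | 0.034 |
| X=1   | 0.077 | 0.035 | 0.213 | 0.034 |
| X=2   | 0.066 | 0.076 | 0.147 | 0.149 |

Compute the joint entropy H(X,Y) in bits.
3.2438 bits

H(X,Y) = -Σ_{x,y} P(x,y) log₂ P(x,y). Per-cell terms -P(x,y)·log₂P(x,y):
  X=0: 0.03186, 0.28930, 0.30440, 0.16586
  X=1: 0.28482, 0.16928, 0.47522, 0.16586
  X=2: 0.25881, 0.28256, 0.40662, 0.40925
Sum of the 12 terms: H(X,Y) = 3.2438 bits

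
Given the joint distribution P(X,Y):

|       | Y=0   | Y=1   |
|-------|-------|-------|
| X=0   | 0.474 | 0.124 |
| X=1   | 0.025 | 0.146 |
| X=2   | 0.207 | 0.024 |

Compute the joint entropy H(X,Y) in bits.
2.0218 bits

H(X,Y) = -Σ_{x,y} P(x,y) log₂ P(x,y). Per-cell terms -P(x,y)·log₂P(x,y):
  X=0: 0.51052, 0.37344
  X=1: 0.13305, 0.40529
  X=2: 0.47037, 0.12914
Sum of the 6 terms: H(X,Y) = 2.0218 bits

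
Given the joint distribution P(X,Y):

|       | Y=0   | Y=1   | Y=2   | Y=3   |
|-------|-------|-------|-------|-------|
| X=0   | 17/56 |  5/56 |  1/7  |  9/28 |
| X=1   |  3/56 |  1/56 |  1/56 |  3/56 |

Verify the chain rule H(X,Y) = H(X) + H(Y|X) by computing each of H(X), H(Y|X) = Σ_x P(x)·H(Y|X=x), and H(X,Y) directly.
H(X) = 0.5917 bits, H(Y|X) = 1.8288 bits, H(X,Y) = 2.4205 bits

Marginal of X (row sums):
  P(X=0) = 17/56 + 5/56 + 1/7 + 9/28 = 6/7
  P(X=1) = 3/56 + 1/56 + 1/56 + 3/56 = 1/7
H(X) = -[(6/7)·log₂(6/7) + (1/7)·log₂(1/7)]
  = 0.1906 + 0.4011 = 0.5917 bits

H(Y|X) = Σ_x P(x)·H(Y|X=x):
  X=0: P(X=0) = 6/7, P(Y|X=0) = (17/48, 5/48, 1/6, 3/8) → H(Y|X=0) = 1.8317
  X=1: P(X=1) = 1/7, P(Y|X=1) = (3/8, 1/8, 1/8, 3/8) → H(Y|X=1) = 1.8113
H(Y|X) = (6/7)·1.8317 + (1/7)·1.8113 = 1.8288 bits

H(X,Y) = -Σ_{x,y} P(x,y) log₂ P(x,y). Per-cell terms -P(x,y)·log₂P(x,y):
  X=0: 0.5221, 0.3112, 0.4011, 0.5263
  X=1: 0.2262, 0.1037, 0.1037, 0.2262
Sum of the 8 terms: H(X,Y) = 2.4205 bits

Chain rule check:
  H(X) + H(Y|X) = 0.5917 + 1.8288 = 2.4205 bits
  H(X,Y) = 2.4205 bits
✓ Chain rule verified.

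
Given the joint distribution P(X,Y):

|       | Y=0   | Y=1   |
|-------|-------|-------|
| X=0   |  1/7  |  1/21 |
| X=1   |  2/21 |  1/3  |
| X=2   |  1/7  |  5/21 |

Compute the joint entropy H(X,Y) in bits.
2.3556 bits

H(X,Y) = -Σ_{x,y} P(x,y) log₂ P(x,y). Per-cell terms -P(x,y)·log₂P(x,y):
  X=0: 0.40105, 0.20916
  X=1: 0.32308, 0.52832
  X=2: 0.40105, 0.49295
Sum of the 6 terms: H(X,Y) = 2.3556 bits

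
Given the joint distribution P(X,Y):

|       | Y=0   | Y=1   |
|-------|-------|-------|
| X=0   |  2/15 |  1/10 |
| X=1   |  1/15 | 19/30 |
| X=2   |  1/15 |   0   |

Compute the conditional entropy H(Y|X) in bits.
0.5475 bits

H(Y|X) = H(X,Y) - H(X)

H(X,Y) = -Σ_{x,y} P(x,y) log₂ P(x,y). Per-cell terms -P(x,y)·log₂P(x,y):
  X=0: 0.38759, 0.33219
  X=1: 0.26046, 0.41734
  X=2: 0.26046, 0.00000
  (cells with P = 0 contribute 0)
Sum of the 6 terms: H(X,Y) = 1.65804 bits

Marginal of X (row sums):
  P(X=0) = 2/15 + 1/10 = 7/30
  P(X=1) = 1/15 + 19/30 = 7/10
  P(X=2) = 1/15 + 0 = 1/15
H(X) = -[(7/30)·log₂(7/30) + (7/10)·log₂(7/10) + (1/15)·log₂(1/15)]
  = 0.48989 + 0.36020 + 0.26046 = 1.11055 bits

H(Y|X) = H(X,Y) - H(X) = 1.65804 - 1.11055 = 0.5475 bits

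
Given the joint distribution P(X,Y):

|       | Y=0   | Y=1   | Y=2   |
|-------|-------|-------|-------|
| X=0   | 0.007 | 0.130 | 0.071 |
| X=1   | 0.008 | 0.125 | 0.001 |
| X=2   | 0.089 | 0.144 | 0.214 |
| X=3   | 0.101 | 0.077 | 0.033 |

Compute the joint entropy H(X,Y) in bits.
3.1149 bits

H(X,Y) = -Σ_{x,y} P(x,y) log₂ P(x,y). Per-cell terms -P(x,y)·log₂P(x,y):
  X=0: 0.05011, 0.38264, 0.27094
  X=1: 0.05573, 0.37500, 0.00997
  X=2: 0.31061, 0.40260, 0.47600
  X=3: 0.33406, 0.28482, 0.16241
Sum of the 12 terms: H(X,Y) = 3.1149 bits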